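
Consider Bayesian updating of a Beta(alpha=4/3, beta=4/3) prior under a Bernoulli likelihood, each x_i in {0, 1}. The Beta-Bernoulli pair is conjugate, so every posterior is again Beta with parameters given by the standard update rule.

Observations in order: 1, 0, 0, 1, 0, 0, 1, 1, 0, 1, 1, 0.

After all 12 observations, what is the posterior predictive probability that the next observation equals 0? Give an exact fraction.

1/2

obs 1: x=1 → posterior Beta(7/3, 4/3)
obs 2: x=0 → posterior Beta(7/3, 7/3)
obs 3: x=0 → posterior Beta(7/3, 10/3)
obs 4: x=1 → posterior Beta(10/3, 10/3)
obs 5: x=0 → posterior Beta(10/3, 13/3)
obs 6: x=0 → posterior Beta(10/3, 16/3)
obs 7: x=1 → posterior Beta(13/3, 16/3)
obs 8: x=1 → posterior Beta(16/3, 16/3)
obs 9: x=0 → posterior Beta(16/3, 19/3)
obs 10: x=1 → posterior Beta(19/3, 19/3)
obs 11: x=1 → posterior Beta(22/3, 19/3)
obs 12: x=0 → posterior Beta(22/3, 22/3)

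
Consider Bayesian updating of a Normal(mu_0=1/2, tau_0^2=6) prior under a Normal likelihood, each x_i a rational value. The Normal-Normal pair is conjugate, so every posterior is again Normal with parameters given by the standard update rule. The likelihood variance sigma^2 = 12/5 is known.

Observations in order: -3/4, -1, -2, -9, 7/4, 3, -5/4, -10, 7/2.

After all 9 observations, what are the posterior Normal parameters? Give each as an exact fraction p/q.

mu_0=-311/188, tau_0^2=12/47

obs 1: x=-3/4 → posterior Normal(-11/28, 12/7)
obs 2: x=-1 → posterior Normal(-31/48, 1)
obs 3: x=-2 → posterior Normal(-71/68, 12/17)
obs 4: x=-9 → posterior Normal(-251/88, 6/11)
obs 5: x=7/4 → posterior Normal(-2, 4/9)
obs 6: x=3 → posterior Normal(-39/32, 3/8)
obs 7: x=-5/4 → posterior Normal(-181/148, 12/37)
obs 8: x=-10 → posterior Normal(-127/56, 2/7)
obs 9: x=7/2 → posterior Normal(-311/188, 12/47)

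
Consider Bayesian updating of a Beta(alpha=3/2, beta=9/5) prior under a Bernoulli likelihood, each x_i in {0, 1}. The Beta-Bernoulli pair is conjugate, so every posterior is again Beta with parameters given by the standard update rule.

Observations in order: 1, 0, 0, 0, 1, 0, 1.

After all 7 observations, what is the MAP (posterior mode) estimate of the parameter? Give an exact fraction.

35/83

obs 1: x=1 → posterior Beta(5/2, 9/5)
obs 2: x=0 → posterior Beta(5/2, 14/5)
obs 3: x=0 → posterior Beta(5/2, 19/5)
obs 4: x=0 → posterior Beta(5/2, 24/5)
obs 5: x=1 → posterior Beta(7/2, 24/5)
obs 6: x=0 → posterior Beta(7/2, 29/5)
obs 7: x=1 → posterior Beta(9/2, 29/5)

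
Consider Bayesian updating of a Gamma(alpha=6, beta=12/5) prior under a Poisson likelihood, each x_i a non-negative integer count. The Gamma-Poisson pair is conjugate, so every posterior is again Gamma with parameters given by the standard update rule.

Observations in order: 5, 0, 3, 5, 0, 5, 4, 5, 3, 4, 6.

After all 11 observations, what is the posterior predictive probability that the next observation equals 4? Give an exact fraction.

obs 1: x=5 → posterior Gamma(11, 17/5)
obs 2: x=0 → posterior Gamma(11, 22/5)
obs 3: x=3 → posterior Gamma(14, 27/5)
obs 4: x=5 → posterior Gamma(19, 32/5)
obs 5: x=0 → posterior Gamma(19, 37/5)
obs 6: x=5 → posterior Gamma(24, 42/5)
obs 7: x=4 → posterior Gamma(28, 47/5)
obs 8: x=5 → posterior Gamma(33, 52/5)
obs 9: x=3 → posterior Gamma(36, 57/5)
obs 10: x=4 → posterior Gamma(40, 62/5)
obs 11: x=6 → posterior Gamma(46, 67/5)

33063034902281668553112879293703764636504661668132887166374879685824597015485737988638100625/183892844334320293993930536470797431739781571525570321826537481891440366361694374716722118656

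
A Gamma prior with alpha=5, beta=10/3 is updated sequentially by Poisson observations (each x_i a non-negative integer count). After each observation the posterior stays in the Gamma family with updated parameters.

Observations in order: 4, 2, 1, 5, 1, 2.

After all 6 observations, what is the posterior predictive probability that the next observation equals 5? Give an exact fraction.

906142923828916036508283588965302272/19232792489931358333837313998767870751

obs 1: x=4 → posterior Gamma(9, 13/3)
obs 2: x=2 → posterior Gamma(11, 16/3)
obs 3: x=1 → posterior Gamma(12, 19/3)
obs 4: x=5 → posterior Gamma(17, 22/3)
obs 5: x=1 → posterior Gamma(18, 25/3)
obs 6: x=2 → posterior Gamma(20, 28/3)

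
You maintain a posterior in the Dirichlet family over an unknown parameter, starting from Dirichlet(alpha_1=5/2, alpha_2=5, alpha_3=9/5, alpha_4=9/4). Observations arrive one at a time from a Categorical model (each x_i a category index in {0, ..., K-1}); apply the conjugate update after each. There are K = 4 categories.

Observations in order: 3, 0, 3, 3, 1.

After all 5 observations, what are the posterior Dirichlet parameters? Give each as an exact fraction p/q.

alpha_1=7/2, alpha_2=6, alpha_3=9/5, alpha_4=21/4

obs 1: x=3 → posterior Dirichlet(5/2, 5, 9/5, 13/4)
obs 2: x=0 → posterior Dirichlet(7/2, 5, 9/5, 13/4)
obs 3: x=3 → posterior Dirichlet(7/2, 5, 9/5, 17/4)
obs 4: x=3 → posterior Dirichlet(7/2, 5, 9/5, 21/4)
obs 5: x=1 → posterior Dirichlet(7/2, 6, 9/5, 21/4)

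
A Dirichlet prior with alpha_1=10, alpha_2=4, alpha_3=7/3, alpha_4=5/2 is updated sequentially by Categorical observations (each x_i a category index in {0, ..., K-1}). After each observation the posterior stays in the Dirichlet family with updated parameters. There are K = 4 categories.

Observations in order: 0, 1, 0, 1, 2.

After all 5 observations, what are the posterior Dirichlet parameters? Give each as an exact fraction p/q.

obs 1: x=0 → posterior Dirichlet(11, 4, 7/3, 5/2)
obs 2: x=1 → posterior Dirichlet(11, 5, 7/3, 5/2)
obs 3: x=0 → posterior Dirichlet(12, 5, 7/3, 5/2)
obs 4: x=1 → posterior Dirichlet(12, 6, 7/3, 5/2)
obs 5: x=2 → posterior Dirichlet(12, 6, 10/3, 5/2)

alpha_1=12, alpha_2=6, alpha_3=10/3, alpha_4=5/2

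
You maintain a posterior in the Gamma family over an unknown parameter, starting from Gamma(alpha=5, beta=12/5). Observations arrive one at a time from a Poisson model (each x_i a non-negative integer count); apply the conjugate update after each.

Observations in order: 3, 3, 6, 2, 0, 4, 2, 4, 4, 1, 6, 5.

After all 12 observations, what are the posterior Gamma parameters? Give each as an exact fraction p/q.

obs 1: x=3 → posterior Gamma(8, 17/5)
obs 2: x=3 → posterior Gamma(11, 22/5)
obs 3: x=6 → posterior Gamma(17, 27/5)
obs 4: x=2 → posterior Gamma(19, 32/5)
obs 5: x=0 → posterior Gamma(19, 37/5)
obs 6: x=4 → posterior Gamma(23, 42/5)
obs 7: x=2 → posterior Gamma(25, 47/5)
obs 8: x=4 → posterior Gamma(29, 52/5)
obs 9: x=4 → posterior Gamma(33, 57/5)
obs 10: x=1 → posterior Gamma(34, 62/5)
obs 11: x=6 → posterior Gamma(40, 67/5)
obs 12: x=5 → posterior Gamma(45, 72/5)

alpha=45, beta=72/5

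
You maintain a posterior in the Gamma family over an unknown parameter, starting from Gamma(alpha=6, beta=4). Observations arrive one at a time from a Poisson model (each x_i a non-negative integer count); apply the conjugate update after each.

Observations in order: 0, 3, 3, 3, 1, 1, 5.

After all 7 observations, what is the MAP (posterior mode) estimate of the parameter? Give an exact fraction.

21/11

obs 1: x=0 → posterior Gamma(6, 5)
obs 2: x=3 → posterior Gamma(9, 6)
obs 3: x=3 → posterior Gamma(12, 7)
obs 4: x=3 → posterior Gamma(15, 8)
obs 5: x=1 → posterior Gamma(16, 9)
obs 6: x=1 → posterior Gamma(17, 10)
obs 7: x=5 → posterior Gamma(22, 11)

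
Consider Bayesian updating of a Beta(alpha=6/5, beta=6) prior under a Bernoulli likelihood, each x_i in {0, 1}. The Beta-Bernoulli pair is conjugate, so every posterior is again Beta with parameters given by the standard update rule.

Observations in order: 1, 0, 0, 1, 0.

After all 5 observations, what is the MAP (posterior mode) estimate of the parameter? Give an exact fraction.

11/51

obs 1: x=1 → posterior Beta(11/5, 6)
obs 2: x=0 → posterior Beta(11/5, 7)
obs 3: x=0 → posterior Beta(11/5, 8)
obs 4: x=1 → posterior Beta(16/5, 8)
obs 5: x=0 → posterior Beta(16/5, 9)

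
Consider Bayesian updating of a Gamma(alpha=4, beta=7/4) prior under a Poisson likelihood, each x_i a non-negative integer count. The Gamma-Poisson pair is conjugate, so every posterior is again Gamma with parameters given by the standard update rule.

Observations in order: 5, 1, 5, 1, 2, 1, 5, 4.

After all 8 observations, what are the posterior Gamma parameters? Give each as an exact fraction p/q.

obs 1: x=5 → posterior Gamma(9, 11/4)
obs 2: x=1 → posterior Gamma(10, 15/4)
obs 3: x=5 → posterior Gamma(15, 19/4)
obs 4: x=1 → posterior Gamma(16, 23/4)
obs 5: x=2 → posterior Gamma(18, 27/4)
obs 6: x=1 → posterior Gamma(19, 31/4)
obs 7: x=5 → posterior Gamma(24, 35/4)
obs 8: x=4 → posterior Gamma(28, 39/4)

alpha=28, beta=39/4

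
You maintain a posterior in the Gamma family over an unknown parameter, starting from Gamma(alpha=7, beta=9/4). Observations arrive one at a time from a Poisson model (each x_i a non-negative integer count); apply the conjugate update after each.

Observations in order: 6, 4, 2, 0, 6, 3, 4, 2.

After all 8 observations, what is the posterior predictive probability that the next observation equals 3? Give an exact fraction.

208179545083402401704056467995614309516166178650684252251904/983494081226199679593562084836855108733288943767547607421875

obs 1: x=6 → posterior Gamma(13, 13/4)
obs 2: x=4 → posterior Gamma(17, 17/4)
obs 3: x=2 → posterior Gamma(19, 21/4)
obs 4: x=0 → posterior Gamma(19, 25/4)
obs 5: x=6 → posterior Gamma(25, 29/4)
obs 6: x=3 → posterior Gamma(28, 33/4)
obs 7: x=4 → posterior Gamma(32, 37/4)
obs 8: x=2 → posterior Gamma(34, 41/4)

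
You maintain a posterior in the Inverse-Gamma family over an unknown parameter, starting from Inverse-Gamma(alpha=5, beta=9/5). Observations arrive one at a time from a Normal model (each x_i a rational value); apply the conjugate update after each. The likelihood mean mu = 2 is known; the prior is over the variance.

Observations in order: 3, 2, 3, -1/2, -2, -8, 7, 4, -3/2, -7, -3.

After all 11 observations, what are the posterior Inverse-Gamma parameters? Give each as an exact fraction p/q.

alpha=21/2, beta=2751/20

obs 1: x=3 → posterior Inverse-Gamma(11/2, 23/10)
obs 2: x=2 → posterior Inverse-Gamma(6, 23/10)
obs 3: x=3 → posterior Inverse-Gamma(13/2, 14/5)
obs 4: x=-1/2 → posterior Inverse-Gamma(7, 237/40)
obs 5: x=-2 → posterior Inverse-Gamma(15/2, 557/40)
obs 6: x=-8 → posterior Inverse-Gamma(8, 2557/40)
obs 7: x=7 → posterior Inverse-Gamma(17/2, 3057/40)
obs 8: x=4 → posterior Inverse-Gamma(9, 3137/40)
obs 9: x=-3/2 → posterior Inverse-Gamma(19/2, 1691/20)
obs 10: x=-7 → posterior Inverse-Gamma(10, 2501/20)
obs 11: x=-3 → posterior Inverse-Gamma(21/2, 2751/20)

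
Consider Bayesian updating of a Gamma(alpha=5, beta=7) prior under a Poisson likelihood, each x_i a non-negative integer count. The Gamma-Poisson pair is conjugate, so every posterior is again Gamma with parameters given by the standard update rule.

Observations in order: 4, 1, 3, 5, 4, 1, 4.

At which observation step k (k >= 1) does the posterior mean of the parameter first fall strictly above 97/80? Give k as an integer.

k = 3

obs 1: x=4 → posterior Gamma(9, 8)
obs 2: x=1 → posterior Gamma(10, 9)
obs 3: x=3 → posterior Gamma(13, 10)
obs 4: x=5 → posterior Gamma(18, 11)
obs 5: x=4 → posterior Gamma(22, 12)
obs 6: x=1 → posterior Gamma(23, 13)
obs 7: x=4 → posterior Gamma(27, 14)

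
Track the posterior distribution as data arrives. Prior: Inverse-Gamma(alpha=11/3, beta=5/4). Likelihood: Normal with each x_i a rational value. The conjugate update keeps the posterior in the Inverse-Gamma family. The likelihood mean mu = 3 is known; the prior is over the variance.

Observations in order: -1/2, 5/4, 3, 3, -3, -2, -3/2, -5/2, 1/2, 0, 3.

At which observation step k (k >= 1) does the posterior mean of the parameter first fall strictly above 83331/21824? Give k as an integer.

k = 5

obs 1: x=-1/2 → posterior Inverse-Gamma(25/6, 59/8)
obs 2: x=5/4 → posterior Inverse-Gamma(14/3, 285/32)
obs 3: x=3 → posterior Inverse-Gamma(31/6, 285/32)
obs 4: x=3 → posterior Inverse-Gamma(17/3, 285/32)
obs 5: x=-3 → posterior Inverse-Gamma(37/6, 861/32)
obs 6: x=-2 → posterior Inverse-Gamma(20/3, 1261/32)
obs 7: x=-3/2 → posterior Inverse-Gamma(43/6, 1585/32)
obs 8: x=-5/2 → posterior Inverse-Gamma(23/3, 2069/32)
obs 9: x=1/2 → posterior Inverse-Gamma(49/6, 2169/32)
obs 10: x=0 → posterior Inverse-Gamma(26/3, 2313/32)
obs 11: x=3 → posterior Inverse-Gamma(55/6, 2313/32)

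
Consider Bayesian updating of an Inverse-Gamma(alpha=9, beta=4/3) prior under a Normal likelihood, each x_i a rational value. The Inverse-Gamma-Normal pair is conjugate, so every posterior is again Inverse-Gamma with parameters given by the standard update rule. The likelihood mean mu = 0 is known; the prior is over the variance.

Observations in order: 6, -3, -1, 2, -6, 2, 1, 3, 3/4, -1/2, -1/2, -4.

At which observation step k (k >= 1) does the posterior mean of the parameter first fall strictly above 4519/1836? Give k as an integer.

k = 2

obs 1: x=6 → posterior Inverse-Gamma(19/2, 58/3)
obs 2: x=-3 → posterior Inverse-Gamma(10, 143/6)
obs 3: x=-1 → posterior Inverse-Gamma(21/2, 73/3)
obs 4: x=2 → posterior Inverse-Gamma(11, 79/3)
obs 5: x=-6 → posterior Inverse-Gamma(23/2, 133/3)
obs 6: x=2 → posterior Inverse-Gamma(12, 139/3)
obs 7: x=1 → posterior Inverse-Gamma(25/2, 281/6)
obs 8: x=3 → posterior Inverse-Gamma(13, 154/3)
obs 9: x=3/4 → posterior Inverse-Gamma(27/2, 4955/96)
obs 10: x=-1/2 → posterior Inverse-Gamma(14, 4967/96)
obs 11: x=-1/2 → posterior Inverse-Gamma(29/2, 4979/96)
obs 12: x=-4 → posterior Inverse-Gamma(15, 5747/96)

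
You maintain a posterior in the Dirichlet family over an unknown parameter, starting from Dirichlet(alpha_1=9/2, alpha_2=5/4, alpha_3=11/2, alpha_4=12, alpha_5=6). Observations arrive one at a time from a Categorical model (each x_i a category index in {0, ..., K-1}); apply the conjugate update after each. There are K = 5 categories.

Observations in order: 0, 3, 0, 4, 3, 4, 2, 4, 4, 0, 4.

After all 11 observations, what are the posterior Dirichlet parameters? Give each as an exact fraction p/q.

obs 1: x=0 → posterior Dirichlet(11/2, 5/4, 11/2, 12, 6)
obs 2: x=3 → posterior Dirichlet(11/2, 5/4, 11/2, 13, 6)
obs 3: x=0 → posterior Dirichlet(13/2, 5/4, 11/2, 13, 6)
obs 4: x=4 → posterior Dirichlet(13/2, 5/4, 11/2, 13, 7)
obs 5: x=3 → posterior Dirichlet(13/2, 5/4, 11/2, 14, 7)
obs 6: x=4 → posterior Dirichlet(13/2, 5/4, 11/2, 14, 8)
obs 7: x=2 → posterior Dirichlet(13/2, 5/4, 13/2, 14, 8)
obs 8: x=4 → posterior Dirichlet(13/2, 5/4, 13/2, 14, 9)
obs 9: x=4 → posterior Dirichlet(13/2, 5/4, 13/2, 14, 10)
obs 10: x=0 → posterior Dirichlet(15/2, 5/4, 13/2, 14, 10)
obs 11: x=4 → posterior Dirichlet(15/2, 5/4, 13/2, 14, 11)

alpha_1=15/2, alpha_2=5/4, alpha_3=13/2, alpha_4=14, alpha_5=11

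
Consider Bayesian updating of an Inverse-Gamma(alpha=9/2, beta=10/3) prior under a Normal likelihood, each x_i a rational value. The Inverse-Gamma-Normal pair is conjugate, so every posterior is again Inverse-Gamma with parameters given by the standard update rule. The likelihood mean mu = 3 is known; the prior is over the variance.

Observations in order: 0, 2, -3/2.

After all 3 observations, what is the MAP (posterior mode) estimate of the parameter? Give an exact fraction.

443/168

obs 1: x=0 → posterior Inverse-Gamma(5, 47/6)
obs 2: x=2 → posterior Inverse-Gamma(11/2, 25/3)
obs 3: x=-3/2 → posterior Inverse-Gamma(6, 443/24)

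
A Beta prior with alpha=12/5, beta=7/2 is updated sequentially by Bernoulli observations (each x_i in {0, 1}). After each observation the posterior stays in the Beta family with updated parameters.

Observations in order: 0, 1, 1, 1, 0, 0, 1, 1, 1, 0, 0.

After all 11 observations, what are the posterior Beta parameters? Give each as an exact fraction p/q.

alpha=42/5, beta=17/2

obs 1: x=0 → posterior Beta(12/5, 9/2)
obs 2: x=1 → posterior Beta(17/5, 9/2)
obs 3: x=1 → posterior Beta(22/5, 9/2)
obs 4: x=1 → posterior Beta(27/5, 9/2)
obs 5: x=0 → posterior Beta(27/5, 11/2)
obs 6: x=0 → posterior Beta(27/5, 13/2)
obs 7: x=1 → posterior Beta(32/5, 13/2)
obs 8: x=1 → posterior Beta(37/5, 13/2)
obs 9: x=1 → posterior Beta(42/5, 13/2)
obs 10: x=0 → posterior Beta(42/5, 15/2)
obs 11: x=0 → posterior Beta(42/5, 17/2)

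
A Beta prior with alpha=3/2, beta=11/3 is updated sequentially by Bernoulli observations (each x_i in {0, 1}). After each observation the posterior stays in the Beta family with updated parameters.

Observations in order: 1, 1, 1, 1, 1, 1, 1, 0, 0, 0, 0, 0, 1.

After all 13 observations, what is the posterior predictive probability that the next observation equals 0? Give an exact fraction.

obs 1: x=1 → posterior Beta(5/2, 11/3)
obs 2: x=1 → posterior Beta(7/2, 11/3)
obs 3: x=1 → posterior Beta(9/2, 11/3)
obs 4: x=1 → posterior Beta(11/2, 11/3)
obs 5: x=1 → posterior Beta(13/2, 11/3)
obs 6: x=1 → posterior Beta(15/2, 11/3)
obs 7: x=1 → posterior Beta(17/2, 11/3)
obs 8: x=0 → posterior Beta(17/2, 14/3)
obs 9: x=0 → posterior Beta(17/2, 17/3)
obs 10: x=0 → posterior Beta(17/2, 20/3)
obs 11: x=0 → posterior Beta(17/2, 23/3)
obs 12: x=0 → posterior Beta(17/2, 26/3)
obs 13: x=1 → posterior Beta(19/2, 26/3)

52/109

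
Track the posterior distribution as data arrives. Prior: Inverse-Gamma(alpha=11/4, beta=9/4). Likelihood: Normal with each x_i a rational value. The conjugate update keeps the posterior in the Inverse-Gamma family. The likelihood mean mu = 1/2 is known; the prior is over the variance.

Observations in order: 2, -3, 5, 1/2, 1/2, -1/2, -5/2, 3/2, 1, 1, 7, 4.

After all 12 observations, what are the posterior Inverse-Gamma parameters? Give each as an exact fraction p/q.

alpha=35/4, beta=421/8

obs 1: x=2 → posterior Inverse-Gamma(13/4, 27/8)
obs 2: x=-3 → posterior Inverse-Gamma(15/4, 19/2)
obs 3: x=5 → posterior Inverse-Gamma(17/4, 157/8)
obs 4: x=1/2 → posterior Inverse-Gamma(19/4, 157/8)
obs 5: x=1/2 → posterior Inverse-Gamma(21/4, 157/8)
obs 6: x=-1/2 → posterior Inverse-Gamma(23/4, 161/8)
obs 7: x=-5/2 → posterior Inverse-Gamma(25/4, 197/8)
obs 8: x=3/2 → posterior Inverse-Gamma(27/4, 201/8)
obs 9: x=1 → posterior Inverse-Gamma(29/4, 101/4)
obs 10: x=1 → posterior Inverse-Gamma(31/4, 203/8)
obs 11: x=7 → posterior Inverse-Gamma(33/4, 93/2)
obs 12: x=4 → posterior Inverse-Gamma(35/4, 421/8)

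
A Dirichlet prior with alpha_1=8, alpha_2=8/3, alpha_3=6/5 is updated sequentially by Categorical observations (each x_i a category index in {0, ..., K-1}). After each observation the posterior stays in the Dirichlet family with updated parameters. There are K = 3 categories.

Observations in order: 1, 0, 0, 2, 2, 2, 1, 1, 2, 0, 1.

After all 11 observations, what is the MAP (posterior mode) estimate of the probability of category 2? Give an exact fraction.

obs 1: x=1 → posterior Dirichlet(8, 11/3, 6/5)
obs 2: x=0 → posterior Dirichlet(9, 11/3, 6/5)
obs 3: x=0 → posterior Dirichlet(10, 11/3, 6/5)
obs 4: x=2 → posterior Dirichlet(10, 11/3, 11/5)
obs 5: x=2 → posterior Dirichlet(10, 11/3, 16/5)
obs 6: x=2 → posterior Dirichlet(10, 11/3, 21/5)
obs 7: x=1 → posterior Dirichlet(10, 14/3, 21/5)
obs 8: x=1 → posterior Dirichlet(10, 17/3, 21/5)
obs 9: x=2 → posterior Dirichlet(10, 17/3, 26/5)
obs 10: x=0 → posterior Dirichlet(11, 17/3, 26/5)
obs 11: x=1 → posterior Dirichlet(11, 20/3, 26/5)

63/298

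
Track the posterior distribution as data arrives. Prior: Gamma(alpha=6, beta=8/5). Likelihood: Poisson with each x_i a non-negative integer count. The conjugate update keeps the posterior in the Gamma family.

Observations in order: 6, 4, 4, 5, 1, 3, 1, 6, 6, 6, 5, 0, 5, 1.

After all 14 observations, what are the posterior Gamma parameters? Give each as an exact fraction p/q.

obs 1: x=6 → posterior Gamma(12, 13/5)
obs 2: x=4 → posterior Gamma(16, 18/5)
obs 3: x=4 → posterior Gamma(20, 23/5)
obs 4: x=5 → posterior Gamma(25, 28/5)
obs 5: x=1 → posterior Gamma(26, 33/5)
obs 6: x=3 → posterior Gamma(29, 38/5)
obs 7: x=1 → posterior Gamma(30, 43/5)
obs 8: x=6 → posterior Gamma(36, 48/5)
obs 9: x=6 → posterior Gamma(42, 53/5)
obs 10: x=6 → posterior Gamma(48, 58/5)
obs 11: x=5 → posterior Gamma(53, 63/5)
obs 12: x=0 → posterior Gamma(53, 68/5)
obs 13: x=5 → posterior Gamma(58, 73/5)
obs 14: x=1 → posterior Gamma(59, 78/5)

alpha=59, beta=78/5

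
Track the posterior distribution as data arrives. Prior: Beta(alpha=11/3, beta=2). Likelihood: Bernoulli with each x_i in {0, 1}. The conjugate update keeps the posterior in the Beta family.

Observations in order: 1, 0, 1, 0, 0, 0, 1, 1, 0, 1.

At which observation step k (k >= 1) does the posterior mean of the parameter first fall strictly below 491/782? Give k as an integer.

obs 1: x=1 → posterior Beta(14/3, 2)
obs 2: x=0 → posterior Beta(14/3, 3)
obs 3: x=1 → posterior Beta(17/3, 3)
obs 4: x=0 → posterior Beta(17/3, 4)
obs 5: x=0 → posterior Beta(17/3, 5)
obs 6: x=0 → posterior Beta(17/3, 6)
obs 7: x=1 → posterior Beta(20/3, 6)
obs 8: x=1 → posterior Beta(23/3, 6)
obs 9: x=0 → posterior Beta(23/3, 7)
obs 10: x=1 → posterior Beta(26/3, 7)

k = 2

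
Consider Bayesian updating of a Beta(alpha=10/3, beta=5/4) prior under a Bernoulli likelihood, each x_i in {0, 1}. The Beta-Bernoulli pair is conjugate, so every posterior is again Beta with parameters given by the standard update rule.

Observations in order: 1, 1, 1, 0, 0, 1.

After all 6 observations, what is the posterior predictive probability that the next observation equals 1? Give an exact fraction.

obs 1: x=1 → posterior Beta(13/3, 5/4)
obs 2: x=1 → posterior Beta(16/3, 5/4)
obs 3: x=1 → posterior Beta(19/3, 5/4)
obs 4: x=0 → posterior Beta(19/3, 9/4)
obs 5: x=0 → posterior Beta(19/3, 13/4)
obs 6: x=1 → posterior Beta(22/3, 13/4)

88/127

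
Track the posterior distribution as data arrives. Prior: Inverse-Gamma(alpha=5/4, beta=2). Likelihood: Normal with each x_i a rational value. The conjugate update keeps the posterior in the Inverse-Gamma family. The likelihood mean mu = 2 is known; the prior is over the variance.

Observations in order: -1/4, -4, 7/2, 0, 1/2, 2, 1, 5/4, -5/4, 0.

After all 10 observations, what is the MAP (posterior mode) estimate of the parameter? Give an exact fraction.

obs 1: x=-1/4 → posterior Inverse-Gamma(7/4, 145/32)
obs 2: x=-4 → posterior Inverse-Gamma(9/4, 721/32)
obs 3: x=7/2 → posterior Inverse-Gamma(11/4, 757/32)
obs 4: x=0 → posterior Inverse-Gamma(13/4, 821/32)
obs 5: x=1/2 → posterior Inverse-Gamma(15/4, 857/32)
obs 6: x=2 → posterior Inverse-Gamma(17/4, 857/32)
obs 7: x=1 → posterior Inverse-Gamma(19/4, 873/32)
obs 8: x=5/4 → posterior Inverse-Gamma(21/4, 441/16)
obs 9: x=-5/4 → posterior Inverse-Gamma(23/4, 1051/32)
obs 10: x=0 → posterior Inverse-Gamma(25/4, 1115/32)

1115/232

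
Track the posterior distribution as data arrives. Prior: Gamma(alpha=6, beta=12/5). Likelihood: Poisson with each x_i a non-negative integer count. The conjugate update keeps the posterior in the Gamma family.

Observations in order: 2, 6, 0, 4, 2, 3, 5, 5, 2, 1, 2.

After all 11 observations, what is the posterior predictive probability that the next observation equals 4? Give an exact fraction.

obs 1: x=2 → posterior Gamma(8, 17/5)
obs 2: x=6 → posterior Gamma(14, 22/5)
obs 3: x=0 → posterior Gamma(14, 27/5)
obs 4: x=4 → posterior Gamma(18, 32/5)
obs 5: x=2 → posterior Gamma(20, 37/5)
obs 6: x=3 → posterior Gamma(23, 42/5)
obs 7: x=5 → posterior Gamma(28, 47/5)
obs 8: x=5 → posterior Gamma(33, 52/5)
obs 9: x=2 → posterior Gamma(35, 57/5)
obs 10: x=1 → posterior Gamma(36, 62/5)
obs 11: x=2 → posterior Gamma(38, 67/5)

77834714059506853850145489355870308612619663678416112299631158964732498571875/509254475539884471428143829919516619890323170196690523216872740821573348360192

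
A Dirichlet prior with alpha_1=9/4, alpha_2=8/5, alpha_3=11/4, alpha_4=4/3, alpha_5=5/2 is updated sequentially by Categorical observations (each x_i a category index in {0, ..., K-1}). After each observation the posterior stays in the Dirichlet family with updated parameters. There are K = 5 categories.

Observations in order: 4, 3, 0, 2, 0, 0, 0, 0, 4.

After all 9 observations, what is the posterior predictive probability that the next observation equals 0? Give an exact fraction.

435/1166

obs 1: x=4 → posterior Dirichlet(9/4, 8/5, 11/4, 4/3, 7/2)
obs 2: x=3 → posterior Dirichlet(9/4, 8/5, 11/4, 7/3, 7/2)
obs 3: x=0 → posterior Dirichlet(13/4, 8/5, 11/4, 7/3, 7/2)
obs 4: x=2 → posterior Dirichlet(13/4, 8/5, 15/4, 7/3, 7/2)
obs 5: x=0 → posterior Dirichlet(17/4, 8/5, 15/4, 7/3, 7/2)
obs 6: x=0 → posterior Dirichlet(21/4, 8/5, 15/4, 7/3, 7/2)
obs 7: x=0 → posterior Dirichlet(25/4, 8/5, 15/4, 7/3, 7/2)
obs 8: x=0 → posterior Dirichlet(29/4, 8/5, 15/4, 7/3, 7/2)
obs 9: x=4 → posterior Dirichlet(29/4, 8/5, 15/4, 7/3, 9/2)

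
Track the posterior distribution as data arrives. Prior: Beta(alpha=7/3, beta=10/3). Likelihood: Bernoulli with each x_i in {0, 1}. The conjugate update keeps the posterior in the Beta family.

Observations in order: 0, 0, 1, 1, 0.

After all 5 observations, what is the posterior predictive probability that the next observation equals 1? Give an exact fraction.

obs 1: x=0 → posterior Beta(7/3, 13/3)
obs 2: x=0 → posterior Beta(7/3, 16/3)
obs 3: x=1 → posterior Beta(10/3, 16/3)
obs 4: x=1 → posterior Beta(13/3, 16/3)
obs 5: x=0 → posterior Beta(13/3, 19/3)

13/32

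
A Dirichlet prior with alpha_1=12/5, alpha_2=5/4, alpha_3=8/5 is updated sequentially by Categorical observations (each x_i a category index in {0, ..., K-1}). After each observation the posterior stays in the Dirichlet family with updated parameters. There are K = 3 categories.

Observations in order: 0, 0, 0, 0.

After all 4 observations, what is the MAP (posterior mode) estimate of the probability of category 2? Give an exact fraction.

obs 1: x=0 → posterior Dirichlet(17/5, 5/4, 8/5)
obs 2: x=0 → posterior Dirichlet(22/5, 5/4, 8/5)
obs 3: x=0 → posterior Dirichlet(27/5, 5/4, 8/5)
obs 4: x=0 → posterior Dirichlet(32/5, 5/4, 8/5)

12/125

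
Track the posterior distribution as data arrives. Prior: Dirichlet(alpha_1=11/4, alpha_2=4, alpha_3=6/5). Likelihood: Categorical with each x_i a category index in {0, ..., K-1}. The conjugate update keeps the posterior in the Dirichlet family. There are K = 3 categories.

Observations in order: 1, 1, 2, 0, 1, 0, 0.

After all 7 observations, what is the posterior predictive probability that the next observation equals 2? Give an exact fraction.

44/299

obs 1: x=1 → posterior Dirichlet(11/4, 5, 6/5)
obs 2: x=1 → posterior Dirichlet(11/4, 6, 6/5)
obs 3: x=2 → posterior Dirichlet(11/4, 6, 11/5)
obs 4: x=0 → posterior Dirichlet(15/4, 6, 11/5)
obs 5: x=1 → posterior Dirichlet(15/4, 7, 11/5)
obs 6: x=0 → posterior Dirichlet(19/4, 7, 11/5)
obs 7: x=0 → posterior Dirichlet(23/4, 7, 11/5)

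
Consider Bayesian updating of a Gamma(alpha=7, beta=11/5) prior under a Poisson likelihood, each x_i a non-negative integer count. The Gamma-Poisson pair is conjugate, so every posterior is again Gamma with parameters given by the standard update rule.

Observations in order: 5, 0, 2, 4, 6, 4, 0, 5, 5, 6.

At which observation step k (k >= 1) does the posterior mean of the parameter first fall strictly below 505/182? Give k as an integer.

k = 3

obs 1: x=5 → posterior Gamma(12, 16/5)
obs 2: x=0 → posterior Gamma(12, 21/5)
obs 3: x=2 → posterior Gamma(14, 26/5)
obs 4: x=4 → posterior Gamma(18, 31/5)
obs 5: x=6 → posterior Gamma(24, 36/5)
obs 6: x=4 → posterior Gamma(28, 41/5)
obs 7: x=0 → posterior Gamma(28, 46/5)
obs 8: x=5 → posterior Gamma(33, 51/5)
obs 9: x=5 → posterior Gamma(38, 56/5)
obs 10: x=6 → posterior Gamma(44, 61/5)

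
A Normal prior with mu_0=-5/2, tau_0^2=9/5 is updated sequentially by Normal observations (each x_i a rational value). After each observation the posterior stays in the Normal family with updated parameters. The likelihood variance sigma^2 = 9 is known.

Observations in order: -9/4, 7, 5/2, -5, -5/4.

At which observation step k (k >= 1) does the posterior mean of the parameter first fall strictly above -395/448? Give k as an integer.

k = 3

obs 1: x=-9/4 → posterior Normal(-59/24, 3/2)
obs 2: x=7 → posterior Normal(-31/28, 9/7)
obs 3: x=5/2 → posterior Normal(-21/32, 9/8)
obs 4: x=-5 → posterior Normal(-41/36, 1)
obs 5: x=-5/4 → posterior Normal(-23/20, 9/10)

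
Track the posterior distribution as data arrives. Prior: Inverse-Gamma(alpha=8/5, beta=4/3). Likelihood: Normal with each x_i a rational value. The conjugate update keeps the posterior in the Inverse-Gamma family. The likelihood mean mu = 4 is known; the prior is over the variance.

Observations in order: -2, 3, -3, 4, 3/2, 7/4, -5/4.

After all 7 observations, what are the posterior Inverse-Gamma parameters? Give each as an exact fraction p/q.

obs 1: x=-2 → posterior Inverse-Gamma(21/10, 58/3)
obs 2: x=3 → posterior Inverse-Gamma(13/5, 119/6)
obs 3: x=-3 → posterior Inverse-Gamma(31/10, 133/3)
obs 4: x=4 → posterior Inverse-Gamma(18/5, 133/3)
obs 5: x=3/2 → posterior Inverse-Gamma(41/10, 1139/24)
obs 6: x=7/4 → posterior Inverse-Gamma(23/5, 4799/96)
obs 7: x=-5/4 → posterior Inverse-Gamma(51/10, 3061/48)

alpha=51/10, beta=3061/48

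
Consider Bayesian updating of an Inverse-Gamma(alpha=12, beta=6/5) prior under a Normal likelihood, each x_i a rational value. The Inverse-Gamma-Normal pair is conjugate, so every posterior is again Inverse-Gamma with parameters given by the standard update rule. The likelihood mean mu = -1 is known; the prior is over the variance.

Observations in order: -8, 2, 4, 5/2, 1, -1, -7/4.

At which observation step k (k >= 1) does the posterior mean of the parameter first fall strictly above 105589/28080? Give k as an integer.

k = 5

obs 1: x=-8 → posterior Inverse-Gamma(25/2, 257/10)
obs 2: x=2 → posterior Inverse-Gamma(13, 151/5)
obs 3: x=4 → posterior Inverse-Gamma(27/2, 427/10)
obs 4: x=5/2 → posterior Inverse-Gamma(14, 1953/40)
obs 5: x=1 → posterior Inverse-Gamma(29/2, 2033/40)
obs 6: x=-1 → posterior Inverse-Gamma(15, 2033/40)
obs 7: x=-7/4 → posterior Inverse-Gamma(31/2, 8177/160)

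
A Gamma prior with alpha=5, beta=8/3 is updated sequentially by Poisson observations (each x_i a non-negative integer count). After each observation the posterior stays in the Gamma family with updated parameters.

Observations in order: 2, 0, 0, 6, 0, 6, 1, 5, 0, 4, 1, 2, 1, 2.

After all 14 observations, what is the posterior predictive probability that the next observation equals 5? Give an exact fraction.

obs 1: x=2 → posterior Gamma(7, 11/3)
obs 2: x=0 → posterior Gamma(7, 14/3)
obs 3: x=0 → posterior Gamma(7, 17/3)
obs 4: x=6 → posterior Gamma(13, 20/3)
obs 5: x=0 → posterior Gamma(13, 23/3)
obs 6: x=6 → posterior Gamma(19, 26/3)
obs 7: x=1 → posterior Gamma(20, 29/3)
obs 8: x=5 → posterior Gamma(25, 32/3)
obs 9: x=0 → posterior Gamma(25, 35/3)
obs 10: x=4 → posterior Gamma(29, 38/3)
obs 11: x=1 → posterior Gamma(30, 41/3)
obs 12: x=2 → posterior Gamma(32, 44/3)
obs 13: x=1 → posterior Gamma(33, 47/3)
obs 14: x=2 → posterior Gamma(35, 50/3)

40718863892834633588790893554687500000000000000000000000000000000000/935480596774678503001801362972812283024661354043792689825893575512801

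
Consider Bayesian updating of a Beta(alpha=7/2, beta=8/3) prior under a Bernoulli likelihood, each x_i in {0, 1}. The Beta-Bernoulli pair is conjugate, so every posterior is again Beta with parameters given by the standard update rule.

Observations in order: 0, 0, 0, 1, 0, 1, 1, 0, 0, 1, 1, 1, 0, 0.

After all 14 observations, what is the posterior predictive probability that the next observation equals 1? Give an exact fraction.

obs 1: x=0 → posterior Beta(7/2, 11/3)
obs 2: x=0 → posterior Beta(7/2, 14/3)
obs 3: x=0 → posterior Beta(7/2, 17/3)
obs 4: x=1 → posterior Beta(9/2, 17/3)
obs 5: x=0 → posterior Beta(9/2, 20/3)
obs 6: x=1 → posterior Beta(11/2, 20/3)
obs 7: x=1 → posterior Beta(13/2, 20/3)
obs 8: x=0 → posterior Beta(13/2, 23/3)
obs 9: x=0 → posterior Beta(13/2, 26/3)
obs 10: x=1 → posterior Beta(15/2, 26/3)
obs 11: x=1 → posterior Beta(17/2, 26/3)
obs 12: x=1 → posterior Beta(19/2, 26/3)
obs 13: x=0 → posterior Beta(19/2, 29/3)
obs 14: x=0 → posterior Beta(19/2, 32/3)

57/121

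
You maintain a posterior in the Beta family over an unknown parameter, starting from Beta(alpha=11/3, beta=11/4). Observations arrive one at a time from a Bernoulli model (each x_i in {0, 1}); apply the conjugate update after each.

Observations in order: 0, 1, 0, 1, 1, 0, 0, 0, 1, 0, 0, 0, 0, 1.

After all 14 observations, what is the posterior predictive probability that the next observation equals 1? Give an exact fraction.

obs 1: x=0 → posterior Beta(11/3, 15/4)
obs 2: x=1 → posterior Beta(14/3, 15/4)
obs 3: x=0 → posterior Beta(14/3, 19/4)
obs 4: x=1 → posterior Beta(17/3, 19/4)
obs 5: x=1 → posterior Beta(20/3, 19/4)
obs 6: x=0 → posterior Beta(20/3, 23/4)
obs 7: x=0 → posterior Beta(20/3, 27/4)
obs 8: x=0 → posterior Beta(20/3, 31/4)
obs 9: x=1 → posterior Beta(23/3, 31/4)
obs 10: x=0 → posterior Beta(23/3, 35/4)
obs 11: x=0 → posterior Beta(23/3, 39/4)
obs 12: x=0 → posterior Beta(23/3, 43/4)
obs 13: x=0 → posterior Beta(23/3, 47/4)
obs 14: x=1 → posterior Beta(26/3, 47/4)

104/245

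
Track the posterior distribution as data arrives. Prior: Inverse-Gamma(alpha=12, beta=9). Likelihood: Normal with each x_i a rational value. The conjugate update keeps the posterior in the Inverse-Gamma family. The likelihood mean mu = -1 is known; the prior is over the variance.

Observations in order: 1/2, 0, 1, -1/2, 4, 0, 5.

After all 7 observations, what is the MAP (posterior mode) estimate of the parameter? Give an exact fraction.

175/66

obs 1: x=1/2 → posterior Inverse-Gamma(25/2, 81/8)
obs 2: x=0 → posterior Inverse-Gamma(13, 85/8)
obs 3: x=1 → posterior Inverse-Gamma(27/2, 101/8)
obs 4: x=-1/2 → posterior Inverse-Gamma(14, 51/4)
obs 5: x=4 → posterior Inverse-Gamma(29/2, 101/4)
obs 6: x=0 → posterior Inverse-Gamma(15, 103/4)
obs 7: x=5 → posterior Inverse-Gamma(31/2, 175/4)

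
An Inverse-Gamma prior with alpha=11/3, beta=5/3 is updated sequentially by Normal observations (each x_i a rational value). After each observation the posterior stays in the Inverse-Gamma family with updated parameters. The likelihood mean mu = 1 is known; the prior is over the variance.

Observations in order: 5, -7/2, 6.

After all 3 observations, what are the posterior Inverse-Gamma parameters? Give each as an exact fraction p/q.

obs 1: x=5 → posterior Inverse-Gamma(25/6, 29/3)
obs 2: x=-7/2 → posterior Inverse-Gamma(14/3, 475/24)
obs 3: x=6 → posterior Inverse-Gamma(31/6, 775/24)

alpha=31/6, beta=775/24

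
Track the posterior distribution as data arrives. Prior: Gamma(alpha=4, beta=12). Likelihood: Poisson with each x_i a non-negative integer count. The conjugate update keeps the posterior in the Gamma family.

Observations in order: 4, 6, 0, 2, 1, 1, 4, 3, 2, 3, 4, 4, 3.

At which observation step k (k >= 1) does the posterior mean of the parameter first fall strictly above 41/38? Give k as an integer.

obs 1: x=4 → posterior Gamma(8, 13)
obs 2: x=6 → posterior Gamma(14, 14)
obs 3: x=0 → posterior Gamma(14, 15)
obs 4: x=2 → posterior Gamma(16, 16)
obs 5: x=1 → posterior Gamma(17, 17)
obs 6: x=1 → posterior Gamma(18, 18)
obs 7: x=4 → posterior Gamma(22, 19)
obs 8: x=3 → posterior Gamma(25, 20)
obs 9: x=2 → posterior Gamma(27, 21)
obs 10: x=3 → posterior Gamma(30, 22)
obs 11: x=4 → posterior Gamma(34, 23)
obs 12: x=4 → posterior Gamma(38, 24)
obs 13: x=3 → posterior Gamma(41, 25)

k = 7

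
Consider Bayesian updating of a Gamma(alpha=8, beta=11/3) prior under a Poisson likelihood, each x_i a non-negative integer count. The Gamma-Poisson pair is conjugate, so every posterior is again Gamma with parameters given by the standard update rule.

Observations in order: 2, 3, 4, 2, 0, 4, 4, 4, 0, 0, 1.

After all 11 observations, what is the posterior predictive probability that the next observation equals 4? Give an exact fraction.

165184884616188420829619842605233065849771314049405692149760/1568638556854706336108974223356857608957236560013645822451521

obs 1: x=2 → posterior Gamma(10, 14/3)
obs 2: x=3 → posterior Gamma(13, 17/3)
obs 3: x=4 → posterior Gamma(17, 20/3)
obs 4: x=2 → posterior Gamma(19, 23/3)
obs 5: x=0 → posterior Gamma(19, 26/3)
obs 6: x=4 → posterior Gamma(23, 29/3)
obs 7: x=4 → posterior Gamma(27, 32/3)
obs 8: x=4 → posterior Gamma(31, 35/3)
obs 9: x=0 → posterior Gamma(31, 38/3)
obs 10: x=0 → posterior Gamma(31, 41/3)
obs 11: x=1 → posterior Gamma(32, 44/3)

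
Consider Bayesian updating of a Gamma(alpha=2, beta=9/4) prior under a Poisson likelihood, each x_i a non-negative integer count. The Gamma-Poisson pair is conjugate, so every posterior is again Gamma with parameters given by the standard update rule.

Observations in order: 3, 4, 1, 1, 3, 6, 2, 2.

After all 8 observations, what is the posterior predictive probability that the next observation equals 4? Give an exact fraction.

3388643445223089412226224420350431130262016/28883286815404921616310958564281463623046875

obs 1: x=3 → posterior Gamma(5, 13/4)
obs 2: x=4 → posterior Gamma(9, 17/4)
obs 3: x=1 → posterior Gamma(10, 21/4)
obs 4: x=1 → posterior Gamma(11, 25/4)
obs 5: x=3 → posterior Gamma(14, 29/4)
obs 6: x=6 → posterior Gamma(20, 33/4)
obs 7: x=2 → posterior Gamma(22, 37/4)
obs 8: x=2 → posterior Gamma(24, 41/4)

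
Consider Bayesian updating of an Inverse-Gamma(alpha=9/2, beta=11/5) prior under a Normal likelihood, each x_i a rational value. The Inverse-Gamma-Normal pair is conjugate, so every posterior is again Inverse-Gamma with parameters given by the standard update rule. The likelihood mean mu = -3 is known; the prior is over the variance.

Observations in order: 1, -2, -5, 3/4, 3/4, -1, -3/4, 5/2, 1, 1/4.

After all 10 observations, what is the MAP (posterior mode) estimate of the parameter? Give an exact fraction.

obs 1: x=1 → posterior Inverse-Gamma(5, 51/5)
obs 2: x=-2 → posterior Inverse-Gamma(11/2, 107/10)
obs 3: x=-5 → posterior Inverse-Gamma(6, 127/10)
obs 4: x=3/4 → posterior Inverse-Gamma(13/2, 3157/160)
obs 5: x=3/4 → posterior Inverse-Gamma(7, 2141/80)
obs 6: x=-1 → posterior Inverse-Gamma(15/2, 2301/80)
obs 7: x=-3/4 → posterior Inverse-Gamma(8, 5007/160)
obs 8: x=5/2 → posterior Inverse-Gamma(17/2, 7427/160)
obs 9: x=1 → posterior Inverse-Gamma(9, 8707/160)
obs 10: x=1/4 → posterior Inverse-Gamma(19/2, 597/10)

199/35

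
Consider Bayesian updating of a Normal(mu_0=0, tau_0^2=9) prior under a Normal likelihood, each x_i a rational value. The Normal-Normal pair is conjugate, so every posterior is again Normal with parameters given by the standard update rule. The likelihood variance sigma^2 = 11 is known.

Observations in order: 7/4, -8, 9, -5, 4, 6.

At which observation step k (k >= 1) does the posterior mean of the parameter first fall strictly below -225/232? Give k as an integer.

obs 1: x=7/4 → posterior Normal(63/80, 99/20)
obs 2: x=-8 → posterior Normal(-225/116, 99/29)
obs 3: x=9 → posterior Normal(99/152, 99/38)
obs 4: x=-5 → posterior Normal(-81/188, 99/47)
obs 5: x=4 → posterior Normal(9/32, 99/56)
obs 6: x=6 → posterior Normal(279/260, 99/65)

k = 2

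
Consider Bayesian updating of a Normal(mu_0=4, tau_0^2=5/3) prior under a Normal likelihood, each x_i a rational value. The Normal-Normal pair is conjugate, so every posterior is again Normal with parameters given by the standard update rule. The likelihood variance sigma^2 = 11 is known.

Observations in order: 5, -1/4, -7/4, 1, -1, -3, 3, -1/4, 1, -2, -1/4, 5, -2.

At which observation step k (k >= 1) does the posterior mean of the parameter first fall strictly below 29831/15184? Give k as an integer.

obs 1: x=5 → posterior Normal(157/38, 55/38)
obs 2: x=-1/4 → posterior Normal(623/172, 55/43)
obs 3: x=-7/4 → posterior Normal(49/16, 55/48)
obs 4: x=1 → posterior Normal(152/53, 55/53)
obs 5: x=-1 → posterior Normal(147/58, 55/58)
obs 6: x=-3 → posterior Normal(44/21, 55/63)
obs 7: x=3 → posterior Normal(147/68, 55/68)
obs 8: x=-1/4 → posterior Normal(583/292, 55/73)
obs 9: x=1 → posterior Normal(201/104, 55/78)
obs 10: x=-2 → posterior Normal(563/332, 55/83)
obs 11: x=-1/4 → posterior Normal(279/176, 5/8)
obs 12: x=5 → posterior Normal(329/186, 55/93)
obs 13: x=-2 → posterior Normal(309/196, 55/98)

k = 9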